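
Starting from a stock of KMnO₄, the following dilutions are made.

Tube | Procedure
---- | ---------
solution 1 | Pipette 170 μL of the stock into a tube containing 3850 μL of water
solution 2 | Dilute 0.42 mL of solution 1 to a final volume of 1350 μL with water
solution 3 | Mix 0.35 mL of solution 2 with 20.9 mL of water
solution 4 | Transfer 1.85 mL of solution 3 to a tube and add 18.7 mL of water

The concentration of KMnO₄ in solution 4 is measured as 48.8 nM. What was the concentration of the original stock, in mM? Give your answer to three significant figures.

Step 1: 170 μL + 3850 μL = 4020 μL total → factor 4020/170 = 23.647
Step 2: 0.42 mL brought to 1350 μL → factor 1.35/0.42 = 3.2143
Step 3: 0.35 mL + 20.9 mL = 21.25 mL total → factor 21.25/0.35 = 60.714
Step 4: 1.85 mL + 18.7 mL = 20.55 mL total → factor 20.55/1.85 = 11.108
Overall dilution factor = 23.647 × 3.2143 × 60.714 × 11.108 = 51262
Stock = 48.8 nM × 51262 = 2.502 × 10^6 nM = 2.50 mM

2.50 mM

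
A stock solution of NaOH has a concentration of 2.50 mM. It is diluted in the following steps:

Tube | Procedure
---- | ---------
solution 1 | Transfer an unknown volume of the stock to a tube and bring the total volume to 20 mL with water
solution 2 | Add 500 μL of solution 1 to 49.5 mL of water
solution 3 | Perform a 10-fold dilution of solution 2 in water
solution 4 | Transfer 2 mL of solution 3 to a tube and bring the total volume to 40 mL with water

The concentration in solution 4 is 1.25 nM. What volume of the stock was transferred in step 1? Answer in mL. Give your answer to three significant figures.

Step 1: v brought to 20 mL → factor = 20 mL/v
Step 2: 500 μL + 49.5 mL = 50000 μL total → factor 50000/500 = 100
Step 3: 10-fold → factor 10
Step 4: 2 mL brought to 40 mL → factor 40/2 = 20
Product of known-step factors = 20000
Overall factor = 2.50 mM / (1.25 nM) = 2 × 10^6
Step-1 factor = 2 × 10^6 / 20000 = 100
v = 20 mL / 100 = 0.200 mL

0.200 mL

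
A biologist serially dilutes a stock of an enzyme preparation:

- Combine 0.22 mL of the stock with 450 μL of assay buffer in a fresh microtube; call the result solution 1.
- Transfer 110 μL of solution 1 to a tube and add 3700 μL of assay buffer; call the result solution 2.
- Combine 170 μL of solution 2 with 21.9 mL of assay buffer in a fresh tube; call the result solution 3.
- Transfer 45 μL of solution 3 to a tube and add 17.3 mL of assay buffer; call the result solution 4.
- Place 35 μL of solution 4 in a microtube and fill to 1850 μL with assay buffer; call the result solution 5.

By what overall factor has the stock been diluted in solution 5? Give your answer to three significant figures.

Step 1: 0.22 mL + 450 μL = 0.67 mL total → factor 0.67/0.22 = 3.0455
Step 2: 110 μL + 3700 μL = 3810 μL total → factor 3810/110 = 34.636
Step 3: 170 μL + 21.9 mL = 22070 μL total → factor 22070/170 = 129.82
Step 4: 45 μL + 17.3 mL = 17345 μL total → factor 17345/45 = 385.44
Step 5: 35 μL brought to 1850 μL → factor 1850/35 = 52.857
Overall dilution factor = 3.0455 × 34.636 × 129.82 × 385.44 × 52.857 = 2.79 × 10^8

2.79 × 10^8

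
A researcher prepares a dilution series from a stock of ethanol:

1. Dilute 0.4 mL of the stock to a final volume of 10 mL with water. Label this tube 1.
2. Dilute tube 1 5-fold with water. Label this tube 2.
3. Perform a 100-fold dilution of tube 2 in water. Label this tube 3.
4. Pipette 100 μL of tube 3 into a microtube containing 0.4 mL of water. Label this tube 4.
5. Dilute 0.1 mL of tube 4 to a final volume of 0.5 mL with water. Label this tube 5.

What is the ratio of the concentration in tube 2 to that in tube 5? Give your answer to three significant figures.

Step 1: 0.4 mL brought to 10 mL → factor 10/0.4 = 25
Step 2: 5-fold → factor 5
Step 3: 100-fold → factor 100
Step 4: 100 μL + 0.4 mL = 500 μL total → factor 500/100 = 5
Step 5: 0.1 mL brought to 0.5 mL → factor 0.5/0.1 = 5
Dilution factor to tube 2 = 125; to tube 5 = 3.125 × 10^5
[tube 2]/[tube 5] = (factor to tube 5)/(factor to tube 2) = 3.125 × 10^5/125 = 2.50 × 10^3

2.50 × 10^3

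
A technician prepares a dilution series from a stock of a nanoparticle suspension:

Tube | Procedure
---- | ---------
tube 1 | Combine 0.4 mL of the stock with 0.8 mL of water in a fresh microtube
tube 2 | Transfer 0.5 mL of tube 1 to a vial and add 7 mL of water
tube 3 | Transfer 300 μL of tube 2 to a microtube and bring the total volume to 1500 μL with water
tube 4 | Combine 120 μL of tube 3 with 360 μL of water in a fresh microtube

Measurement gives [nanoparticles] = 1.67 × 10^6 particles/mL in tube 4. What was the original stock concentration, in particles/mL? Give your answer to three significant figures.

1.50 × 10^9 particles/mL

Step 1: 0.4 mL + 0.8 mL = 1.2 mL total → factor 1.2/0.4 = 3
Step 2: 0.5 mL + 7 mL = 7.5 mL total → factor 7.5/0.5 = 15
Step 3: 300 μL brought to 1500 μL → factor 1500/300 = 5
Step 4: 120 μL + 360 μL = 480 μL total → factor 480/120 = 4
Overall dilution factor = 3 × 15 × 5 × 4 = 900
Stock = 1.67 × 10^6 particles/mL × 900 = 1.50 × 10^9 particles/mL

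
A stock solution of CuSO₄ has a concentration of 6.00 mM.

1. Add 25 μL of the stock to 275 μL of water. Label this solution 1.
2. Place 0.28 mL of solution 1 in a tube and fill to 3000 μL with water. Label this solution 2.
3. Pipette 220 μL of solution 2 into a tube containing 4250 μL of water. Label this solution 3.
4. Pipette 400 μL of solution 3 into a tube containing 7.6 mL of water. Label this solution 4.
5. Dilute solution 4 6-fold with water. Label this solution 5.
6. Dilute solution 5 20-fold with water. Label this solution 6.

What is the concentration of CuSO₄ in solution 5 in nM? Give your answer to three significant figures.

Step 1: 25 μL + 275 μL = 300 μL total → factor 300/25 = 12
Step 2: 0.28 mL brought to 3000 μL → factor 3/0.28 = 10.714
Step 3: 220 μL + 4250 μL = 4470 μL total → factor 4470/220 = 20.318
Step 4: 400 μL + 7.6 mL = 8000 μL total → factor 8000/400 = 20
Step 5: 6-fold → factor 6
Dilution factor through solution 5 = 12 × 10.714 × 20.318 × 20 × 6 = 3.1348 × 10^5
[solution 5] = 6.00 mM / 3.1348 × 10^5 = 1.914 × 10^-5 mM = 19.1 nM

19.1 nM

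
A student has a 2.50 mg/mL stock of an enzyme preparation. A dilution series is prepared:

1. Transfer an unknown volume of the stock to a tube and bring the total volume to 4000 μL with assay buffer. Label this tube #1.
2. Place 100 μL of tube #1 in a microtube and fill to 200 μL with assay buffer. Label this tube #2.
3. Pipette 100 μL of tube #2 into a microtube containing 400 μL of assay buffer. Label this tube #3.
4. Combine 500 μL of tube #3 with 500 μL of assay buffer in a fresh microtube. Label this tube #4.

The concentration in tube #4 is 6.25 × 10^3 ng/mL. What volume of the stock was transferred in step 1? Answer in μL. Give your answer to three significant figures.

200 μL

Step 1: v brought to 4000 μL → factor = 4000 μL/v
Step 2: 100 μL brought to 200 μL → factor 200/100 = 2
Step 3: 100 μL + 400 μL = 500 μL total → factor 500/100 = 5
Step 4: 500 μL + 500 μL = 1000 μL total → factor 1000/500 = 2
Product of known-step factors = 20
Overall factor = 2.50 mg/mL / (6.25 × 10^3 ng/mL) = 400
Step-1 factor = 400 / 20 = 20
v = 4000 μL / 20 = 200 μL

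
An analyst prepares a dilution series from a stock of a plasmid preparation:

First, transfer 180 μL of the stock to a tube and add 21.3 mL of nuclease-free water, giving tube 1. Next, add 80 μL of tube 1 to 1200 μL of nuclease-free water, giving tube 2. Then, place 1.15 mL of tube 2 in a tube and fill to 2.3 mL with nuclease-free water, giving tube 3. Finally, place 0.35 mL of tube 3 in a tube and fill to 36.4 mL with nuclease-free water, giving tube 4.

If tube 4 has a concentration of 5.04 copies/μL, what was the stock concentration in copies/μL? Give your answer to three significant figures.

Step 1: 180 μL + 21.3 mL = 21480 μL total → factor 21480/180 = 119.33
Step 2: 80 μL + 1200 μL = 1280 μL total → factor 1280/80 = 16
Step 3: 1.15 mL brought to 2.3 mL → factor 2.3/1.15 = 2
Step 4: 0.35 mL brought to 36.4 mL → factor 36.4/0.35 = 104
Overall dilution factor = 119.33 × 16 × 2 × 104 = 3.9714 × 10^5
Stock = 5.04 copies/μL × 3.9714 × 10^5 = 2.00 × 10^6 copies/μL

2.00 × 10^6 copies/μL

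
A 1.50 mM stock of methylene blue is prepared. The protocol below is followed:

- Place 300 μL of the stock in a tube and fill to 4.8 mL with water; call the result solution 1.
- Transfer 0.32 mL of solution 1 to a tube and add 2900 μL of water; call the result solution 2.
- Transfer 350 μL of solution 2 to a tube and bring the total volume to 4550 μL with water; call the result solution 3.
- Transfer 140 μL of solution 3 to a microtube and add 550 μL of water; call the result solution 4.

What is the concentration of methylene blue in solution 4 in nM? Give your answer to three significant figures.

Step 1: 300 μL brought to 4.8 mL → factor 4800/300 = 16
Step 2: 0.32 mL + 2900 μL = 3.22 mL total → factor 3.22/0.32 = 10.062
Step 3: 350 μL brought to 4550 μL → factor 4550/350 = 13
Step 4: 140 μL + 550 μL = 690 μL total → factor 690/140 = 4.9286
Overall dilution factor = 16 × 10.062 × 13 × 4.9286 = 10316
Final = 1.50 mM / 10316 = 0.0001454 mM = 145 nM

145 nM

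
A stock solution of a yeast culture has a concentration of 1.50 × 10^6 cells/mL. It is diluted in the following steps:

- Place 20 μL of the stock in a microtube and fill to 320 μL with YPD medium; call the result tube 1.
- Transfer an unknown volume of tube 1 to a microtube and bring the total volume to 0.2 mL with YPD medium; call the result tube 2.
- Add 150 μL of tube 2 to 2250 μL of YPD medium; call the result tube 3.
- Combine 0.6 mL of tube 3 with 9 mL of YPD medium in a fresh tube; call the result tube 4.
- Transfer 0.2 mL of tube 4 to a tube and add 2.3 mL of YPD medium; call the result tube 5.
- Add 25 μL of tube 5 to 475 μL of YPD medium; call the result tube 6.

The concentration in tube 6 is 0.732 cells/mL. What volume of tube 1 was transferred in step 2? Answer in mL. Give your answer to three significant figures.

Step 1: 20 μL brought to 320 μL → factor 320/20 = 16
Step 2: v brought to 0.2 mL → factor = 0.2 mL/v
Step 3: 150 μL + 2250 μL = 2400 μL total → factor 2400/150 = 16
Step 4: 0.6 mL + 9 mL = 9.6 mL total → factor 9.6/0.6 = 16
Step 5: 0.2 mL + 2.3 mL = 2.5 mL total → factor 2.5/0.2 = 12.5
Step 6: 25 μL + 475 μL = 500 μL total → factor 500/25 = 20
Product of known-step factors = 1.024 × 10^6
Overall factor = 1.50 × 10^6 cells/mL / (0.732 cells/mL) = 2.0492 × 10^6
Step-2 factor = 2.0492 × 10^6 / 1.024 × 10^6 = 2.0012
v = 0.2 mL / 2.0012 = 0.0999 mL

0.0999 mL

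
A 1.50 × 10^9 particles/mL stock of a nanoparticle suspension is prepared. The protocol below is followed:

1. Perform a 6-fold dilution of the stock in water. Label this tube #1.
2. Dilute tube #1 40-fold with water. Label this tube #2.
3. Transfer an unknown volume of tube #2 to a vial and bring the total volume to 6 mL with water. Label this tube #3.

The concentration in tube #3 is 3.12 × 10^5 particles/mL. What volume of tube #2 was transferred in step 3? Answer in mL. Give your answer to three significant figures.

Step 1: 6-fold → factor 6
Step 2: 40-fold → factor 40
Step 3: v brought to 6 mL → factor = 6 mL/v
Product of known-step factors = 240
Overall factor = 1.50 × 10^9 particles/mL / (3.12 × 10^5 particles/mL) = 4807.7
Step-3 factor = 4807.7 / 240 = 20.032
v = 6 mL / 20.032 = 0.300 mL

0.300 mL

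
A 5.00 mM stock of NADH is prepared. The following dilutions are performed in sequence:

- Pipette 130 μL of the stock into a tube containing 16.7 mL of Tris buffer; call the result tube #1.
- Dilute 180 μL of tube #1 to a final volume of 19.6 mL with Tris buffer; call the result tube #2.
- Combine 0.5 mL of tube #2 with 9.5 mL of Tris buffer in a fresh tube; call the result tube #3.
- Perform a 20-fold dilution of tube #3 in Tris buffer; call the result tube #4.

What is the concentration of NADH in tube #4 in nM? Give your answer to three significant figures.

0.887 nM

Step 1: 130 μL + 16.7 mL = 16830 μL total → factor 16830/130 = 129.46
Step 2: 180 μL brought to 19.6 mL → factor 19600/180 = 108.89
Step 3: 0.5 mL + 9.5 mL = 10 mL total → factor 10/0.5 = 20
Step 4: 20-fold → factor 20
Overall dilution factor = 129.46 × 108.89 × 20 × 20 = 5.6388 × 10^6
Final = 5.00 mM / 5.6388 × 10^6 = 8.867 × 10^-7 mM = 0.887 nM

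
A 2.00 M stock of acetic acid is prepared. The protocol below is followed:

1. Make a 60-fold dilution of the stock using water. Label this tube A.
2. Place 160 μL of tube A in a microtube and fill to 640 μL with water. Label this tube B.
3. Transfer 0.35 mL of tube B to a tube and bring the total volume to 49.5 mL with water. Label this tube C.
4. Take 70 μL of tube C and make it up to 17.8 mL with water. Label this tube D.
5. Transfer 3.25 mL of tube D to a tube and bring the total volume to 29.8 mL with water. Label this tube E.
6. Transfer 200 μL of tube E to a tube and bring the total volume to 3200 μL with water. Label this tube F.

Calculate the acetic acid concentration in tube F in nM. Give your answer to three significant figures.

1.58 nM

Step 1: 60-fold → factor 60
Step 2: 160 μL brought to 640 μL → factor 640/160 = 4
Step 3: 0.35 mL brought to 49.5 mL → factor 49.5/0.35 = 141.43
Step 4: 70 μL brought to 17.8 mL → factor 17800/70 = 254.29
Step 5: 3.25 mL brought to 29.8 mL → factor 29.8/3.25 = 9.1692
Step 6: 200 μL brought to 3200 μL → factor 3200/200 = 16
Dilution factor through tube F = 60 × 4 × 141.43 × 254.29 × 9.1692 × 16 = 1.2663 × 10^9
[tube F] = 2.00 M / 1.2663 × 10^9 = 1.579 × 10^-9 M = 1.58 nM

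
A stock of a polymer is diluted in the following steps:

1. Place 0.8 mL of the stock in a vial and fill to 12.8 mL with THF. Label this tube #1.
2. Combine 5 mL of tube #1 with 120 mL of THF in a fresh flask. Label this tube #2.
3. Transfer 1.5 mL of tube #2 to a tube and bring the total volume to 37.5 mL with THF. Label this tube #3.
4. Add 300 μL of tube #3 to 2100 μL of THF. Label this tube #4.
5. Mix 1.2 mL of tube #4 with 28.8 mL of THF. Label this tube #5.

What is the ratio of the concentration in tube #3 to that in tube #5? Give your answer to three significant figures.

Step 1: 0.8 mL brought to 12.8 mL → factor 12.8/0.8 = 16
Step 2: 5 mL + 120 mL = 125 mL total → factor 125/5 = 25
Step 3: 1.5 mL brought to 37.5 mL → factor 37.5/1.5 = 25
Step 4: 300 μL + 2100 μL = 2400 μL total → factor 2400/300 = 8
Step 5: 1.2 mL + 28.8 mL = 30 mL total → factor 30/1.2 = 25
Dilution factor to tube #3 = 10000; to tube #5 = 2 × 10^6
[tube #3]/[tube #5] = (factor to tube #5)/(factor to tube #3) = 2 × 10^6/10000 = 200

200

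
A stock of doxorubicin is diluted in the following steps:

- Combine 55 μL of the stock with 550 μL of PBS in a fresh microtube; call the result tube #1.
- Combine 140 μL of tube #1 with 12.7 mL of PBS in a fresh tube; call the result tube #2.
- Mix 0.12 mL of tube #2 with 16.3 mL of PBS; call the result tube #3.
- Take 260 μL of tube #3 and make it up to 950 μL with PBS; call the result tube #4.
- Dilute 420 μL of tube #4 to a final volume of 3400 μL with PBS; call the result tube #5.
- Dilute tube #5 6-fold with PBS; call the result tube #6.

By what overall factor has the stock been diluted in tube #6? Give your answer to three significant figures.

2.45 × 10^7

Step 1: 55 μL + 550 μL = 605 μL total → factor 605/55 = 11
Step 2: 140 μL + 12.7 mL = 12840 μL total → factor 12840/140 = 91.714
Step 3: 0.12 mL + 16.3 mL = 16.42 mL total → factor 16.42/0.12 = 136.83
Step 4: 260 μL brought to 950 μL → factor 950/260 = 3.6538
Step 5: 420 μL brought to 3400 μL → factor 3400/420 = 8.0952
Step 6: 6-fold → factor 6
Overall dilution factor = 11 × 91.714 × 136.83 × 3.6538 × 8.0952 × 6 = 2.4499 × 10^7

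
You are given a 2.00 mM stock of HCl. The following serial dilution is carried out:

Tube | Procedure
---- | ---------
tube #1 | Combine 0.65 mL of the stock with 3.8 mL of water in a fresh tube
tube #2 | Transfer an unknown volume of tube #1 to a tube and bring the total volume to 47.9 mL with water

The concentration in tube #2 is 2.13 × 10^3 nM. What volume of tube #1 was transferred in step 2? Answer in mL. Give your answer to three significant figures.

Step 1: 0.65 mL + 3.8 mL = 4.45 mL total → factor 4.45/0.65 = 6.8462
Step 2: v brought to 47.9 mL → factor = 47.9 mL/v
Product of known-step factors = 6.8462
Overall factor = 2.00 mM / (2.13 × 10^3 nM) = 938.97
Step-2 factor = 938.97 / 6.8462 = 137.15
v = 47.9 mL / 137.15 = 0.349 mL

0.349 mL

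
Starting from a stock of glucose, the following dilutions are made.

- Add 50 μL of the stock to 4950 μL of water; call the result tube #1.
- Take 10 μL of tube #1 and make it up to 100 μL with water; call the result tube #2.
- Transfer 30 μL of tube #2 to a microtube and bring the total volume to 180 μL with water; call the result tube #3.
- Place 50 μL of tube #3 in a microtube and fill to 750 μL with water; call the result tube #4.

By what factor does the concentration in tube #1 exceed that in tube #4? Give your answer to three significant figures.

Step 1: 50 μL + 4950 μL = 5000 μL total → factor 5000/50 = 100
Step 2: 10 μL brought to 100 μL → factor 100/10 = 10
Step 3: 30 μL brought to 180 μL → factor 180/30 = 6
Step 4: 50 μL brought to 750 μL → factor 750/50 = 15
Dilution factor to tube #1 = 100; to tube #4 = 90000
[tube #1]/[tube #4] = (factor to tube #4)/(factor to tube #1) = 90000/100 = 900

900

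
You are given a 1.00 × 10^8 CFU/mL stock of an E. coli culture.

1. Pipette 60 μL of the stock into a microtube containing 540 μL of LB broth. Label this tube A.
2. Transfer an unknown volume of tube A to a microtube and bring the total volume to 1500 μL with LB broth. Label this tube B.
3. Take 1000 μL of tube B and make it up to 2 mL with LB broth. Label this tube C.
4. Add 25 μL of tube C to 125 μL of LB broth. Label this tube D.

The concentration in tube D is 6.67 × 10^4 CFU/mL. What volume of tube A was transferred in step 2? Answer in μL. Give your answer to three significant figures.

120 μL

Step 1: 60 μL + 540 μL = 600 μL total → factor 600/60 = 10
Step 2: v brought to 1500 μL → factor = 1500 μL/v
Step 3: 1000 μL brought to 2 mL → factor 2000/1000 = 2
Step 4: 25 μL + 125 μL = 150 μL total → factor 150/25 = 6
Product of known-step factors = 120
Overall factor = 1.00 × 10^8 CFU/mL / (6.67 × 10^4 CFU/mL) = 1499.3
Step-2 factor = 1499.3 / 120 = 12.494
v = 1500 μL / 12.494 = 120 μL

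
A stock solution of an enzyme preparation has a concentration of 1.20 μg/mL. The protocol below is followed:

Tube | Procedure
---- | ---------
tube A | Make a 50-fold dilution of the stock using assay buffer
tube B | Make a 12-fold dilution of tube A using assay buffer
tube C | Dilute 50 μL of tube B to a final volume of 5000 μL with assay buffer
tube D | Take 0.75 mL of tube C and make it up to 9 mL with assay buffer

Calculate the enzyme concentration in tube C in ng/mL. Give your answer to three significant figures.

Step 1: 50-fold → factor 50
Step 2: 12-fold → factor 12
Step 3: 50 μL brought to 5000 μL → factor 5000/50 = 100
Dilution factor through tube C = 50 × 12 × 100 = 60000
[tube C] = 1.20 μg/mL / 60000 = 2.000 × 10^-5 μg/mL = 0.0200 ng/mL

0.0200 ng/mL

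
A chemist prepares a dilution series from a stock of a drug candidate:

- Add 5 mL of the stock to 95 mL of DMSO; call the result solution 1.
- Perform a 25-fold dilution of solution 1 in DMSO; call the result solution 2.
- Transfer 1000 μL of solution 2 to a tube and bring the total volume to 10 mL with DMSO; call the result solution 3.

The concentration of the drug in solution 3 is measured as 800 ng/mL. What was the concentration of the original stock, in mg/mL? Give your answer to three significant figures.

Step 1: 5 mL + 95 mL = 100 mL total → factor 100/5 = 20
Step 2: 25-fold → factor 25
Step 3: 1000 μL brought to 10 mL → factor 10000/1000 = 10
Overall dilution factor = 20 × 25 × 10 = 5000
Stock = 800 ng/mL × 5000 = 4.000 × 10^6 ng/mL = 4.00 mg/mL

4.00 mg/mL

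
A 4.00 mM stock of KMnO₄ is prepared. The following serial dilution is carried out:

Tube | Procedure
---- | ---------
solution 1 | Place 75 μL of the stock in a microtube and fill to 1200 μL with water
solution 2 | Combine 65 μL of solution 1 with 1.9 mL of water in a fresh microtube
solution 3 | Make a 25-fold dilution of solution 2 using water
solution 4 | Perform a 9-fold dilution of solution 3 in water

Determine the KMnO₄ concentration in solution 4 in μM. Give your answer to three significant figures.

0.0368 μM

Step 1: 75 μL brought to 1200 μL → factor 1200/75 = 16
Step 2: 65 μL + 1.9 mL = 1965 μL total → factor 1965/65 = 30.231
Step 3: 25-fold → factor 25
Step 4: 9-fold → factor 9
Overall dilution factor = 16 × 30.231 × 25 × 9 = 1.0883 × 10^5
Final = 4.00 mM / 1.0883 × 10^5 = 3.675 × 10^-5 mM = 0.0368 μM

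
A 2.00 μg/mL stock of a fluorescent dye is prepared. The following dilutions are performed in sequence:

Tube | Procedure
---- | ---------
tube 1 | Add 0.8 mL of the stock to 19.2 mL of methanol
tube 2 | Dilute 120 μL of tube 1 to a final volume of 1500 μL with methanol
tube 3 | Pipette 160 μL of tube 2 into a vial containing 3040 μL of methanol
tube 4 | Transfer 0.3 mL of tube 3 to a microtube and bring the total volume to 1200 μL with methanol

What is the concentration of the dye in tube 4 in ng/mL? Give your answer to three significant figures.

0.0800 ng/mL

Step 1: 0.8 mL + 19.2 mL = 20 mL total → factor 20/0.8 = 25
Step 2: 120 μL brought to 1500 μL → factor 1500/120 = 12.5
Step 3: 160 μL + 3040 μL = 3200 μL total → factor 3200/160 = 20
Step 4: 0.3 mL brought to 1200 μL → factor 1.2/0.3 = 4
Overall dilution factor = 25 × 12.5 × 20 × 4 = 25000
Final = 2.00 μg/mL / 25000 = 8.000 × 10^-5 μg/mL = 0.0800 ng/mL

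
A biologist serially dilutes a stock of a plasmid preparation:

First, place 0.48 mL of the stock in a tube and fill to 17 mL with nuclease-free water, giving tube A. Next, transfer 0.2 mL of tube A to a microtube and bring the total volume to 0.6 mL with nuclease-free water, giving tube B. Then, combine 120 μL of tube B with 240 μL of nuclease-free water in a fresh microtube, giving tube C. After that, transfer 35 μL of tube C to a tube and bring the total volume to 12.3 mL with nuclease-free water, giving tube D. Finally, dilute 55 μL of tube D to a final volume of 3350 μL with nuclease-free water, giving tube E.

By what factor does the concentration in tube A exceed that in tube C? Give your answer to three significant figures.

9.00

Step 1: 0.48 mL brought to 17 mL → factor 17/0.48 = 35.417
Step 2: 0.2 mL brought to 0.6 mL → factor 0.6/0.2 = 3
Step 3: 120 μL + 240 μL = 360 μL total → factor 360/120 = 3
Dilution factor to tube A = 35.417; to tube C = 318.75
[tube A]/[tube C] = (factor to tube C)/(factor to tube A) = 318.75/35.417 = 9.00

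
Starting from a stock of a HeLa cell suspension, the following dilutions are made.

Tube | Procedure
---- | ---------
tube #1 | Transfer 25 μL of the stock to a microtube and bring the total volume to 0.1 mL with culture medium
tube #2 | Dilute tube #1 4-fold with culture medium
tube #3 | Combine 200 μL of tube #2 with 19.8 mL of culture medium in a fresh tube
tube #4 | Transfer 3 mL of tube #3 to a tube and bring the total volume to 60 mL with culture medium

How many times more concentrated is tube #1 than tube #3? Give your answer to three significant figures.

Step 1: 25 μL brought to 0.1 mL → factor 100/25 = 4
Step 2: 4-fold → factor 4
Step 3: 200 μL + 19.8 mL = 20000 μL total → factor 20000/200 = 100
Dilution factor to tube #1 = 4; to tube #3 = 1600
[tube #1]/[tube #3] = (factor to tube #3)/(factor to tube #1) = 1600/4 = 400

400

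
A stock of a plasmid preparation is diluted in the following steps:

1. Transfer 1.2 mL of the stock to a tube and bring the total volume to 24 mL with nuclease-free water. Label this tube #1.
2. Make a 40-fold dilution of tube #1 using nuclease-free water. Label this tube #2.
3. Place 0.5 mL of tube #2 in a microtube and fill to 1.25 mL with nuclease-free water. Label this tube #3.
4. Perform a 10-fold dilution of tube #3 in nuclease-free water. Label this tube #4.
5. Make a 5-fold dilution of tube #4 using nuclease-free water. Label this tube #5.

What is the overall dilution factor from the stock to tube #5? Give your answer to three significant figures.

Step 1: 1.2 mL brought to 24 mL → factor 24/1.2 = 20
Step 2: 40-fold → factor 40
Step 3: 0.5 mL brought to 1.25 mL → factor 1.25/0.5 = 2.5
Step 4: 10-fold → factor 10
Step 5: 5-fold → factor 5
Overall dilution factor = 20 × 40 × 2.5 × 10 × 5 = 1 × 10^5

1.00 × 10^5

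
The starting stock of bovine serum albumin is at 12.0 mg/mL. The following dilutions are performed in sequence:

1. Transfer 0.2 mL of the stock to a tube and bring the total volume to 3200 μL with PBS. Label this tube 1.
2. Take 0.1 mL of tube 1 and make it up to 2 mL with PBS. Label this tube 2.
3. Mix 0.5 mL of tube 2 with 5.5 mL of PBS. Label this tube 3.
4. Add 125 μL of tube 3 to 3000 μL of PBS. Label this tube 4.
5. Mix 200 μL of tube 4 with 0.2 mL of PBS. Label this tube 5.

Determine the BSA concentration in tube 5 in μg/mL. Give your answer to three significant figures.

Step 1: 0.2 mL brought to 3200 μL → factor 3.2/0.2 = 16
Step 2: 0.1 mL brought to 2 mL → factor 2/0.1 = 20
Step 3: 0.5 mL + 5.5 mL = 6 mL total → factor 6/0.5 = 12
Step 4: 125 μL + 3000 μL = 3125 μL total → factor 3125/125 = 25
Step 5: 200 μL + 0.2 mL = 400 μL total → factor 400/200 = 2
Overall dilution factor = 16 × 20 × 12 × 25 × 2 = 1.92 × 10^5
Final = 12.0 mg/mL / 1.92 × 10^5 = 6.250 × 10^-5 mg/mL = 0.0625 μg/mL

0.0625 μg/mL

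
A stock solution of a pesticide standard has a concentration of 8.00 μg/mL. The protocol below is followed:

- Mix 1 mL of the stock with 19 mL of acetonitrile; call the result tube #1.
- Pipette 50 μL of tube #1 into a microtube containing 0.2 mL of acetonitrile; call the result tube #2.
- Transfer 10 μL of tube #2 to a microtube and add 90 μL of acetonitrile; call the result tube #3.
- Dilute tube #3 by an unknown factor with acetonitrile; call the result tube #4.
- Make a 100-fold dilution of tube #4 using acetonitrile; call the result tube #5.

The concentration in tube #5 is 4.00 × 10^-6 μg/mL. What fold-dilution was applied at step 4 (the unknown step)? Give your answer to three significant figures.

Step 1: 1 mL + 19 mL = 20 mL total → factor 20/1 = 20
Step 2: 50 μL + 0.2 mL = 250 μL total → factor 250/50 = 5
Step 3: 10 μL + 90 μL = 100 μL total → factor 100/10 = 10
Step 4: unknown factor x
Step 5: 100-fold → factor 100
Product of known-step factors = 1 × 10^5
Overall factor = 8.00 μg/mL / (4.00 × 10^-6 μg/mL) = 2 × 10^6
x = 2 × 10^6 / 1 × 10^5 = 20.0

20.0-fold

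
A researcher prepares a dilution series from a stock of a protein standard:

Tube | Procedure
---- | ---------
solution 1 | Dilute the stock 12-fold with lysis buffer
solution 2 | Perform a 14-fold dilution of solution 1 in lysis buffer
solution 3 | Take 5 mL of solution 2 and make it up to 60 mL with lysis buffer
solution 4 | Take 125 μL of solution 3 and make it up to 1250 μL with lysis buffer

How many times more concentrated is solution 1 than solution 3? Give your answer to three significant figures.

168

Step 1: 12-fold → factor 12
Step 2: 14-fold → factor 14
Step 3: 5 mL brought to 60 mL → factor 60/5 = 12
Dilution factor to solution 1 = 12; to solution 3 = 2016
[solution 1]/[solution 3] = (factor to solution 3)/(factor to solution 1) = 2016/12 = 168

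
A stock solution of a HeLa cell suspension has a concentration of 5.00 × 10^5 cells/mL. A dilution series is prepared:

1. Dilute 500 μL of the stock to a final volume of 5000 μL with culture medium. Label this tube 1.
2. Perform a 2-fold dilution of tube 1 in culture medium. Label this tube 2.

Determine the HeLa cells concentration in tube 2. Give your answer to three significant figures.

Step 1: 500 μL brought to 5000 μL → factor 5000/500 = 10
Step 2: 2-fold → factor 2
Overall dilution factor = 10 × 2 = 20
Final = 5.00 × 10^5 cells/mL / 20 = 2.50 × 10^4 cells/mL

2.50 × 10^4 cells/mL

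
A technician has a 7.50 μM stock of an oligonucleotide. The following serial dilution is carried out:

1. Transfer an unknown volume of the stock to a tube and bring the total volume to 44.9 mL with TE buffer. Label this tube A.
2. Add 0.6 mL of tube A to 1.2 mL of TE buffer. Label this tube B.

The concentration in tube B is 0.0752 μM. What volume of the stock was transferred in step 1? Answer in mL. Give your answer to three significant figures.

1.35 mL

Step 1: v brought to 44.9 mL → factor = 44.9 mL/v
Step 2: 0.6 mL + 1.2 mL = 1.8 mL total → factor 1.8/0.6 = 3
Product of known-step factors = 3
Overall factor = 7.50 μM / (0.0752 μM) = 99.734
Step-1 factor = 99.734 / 3 = 33.245
v = 44.9 mL / 33.245 = 1.35 mL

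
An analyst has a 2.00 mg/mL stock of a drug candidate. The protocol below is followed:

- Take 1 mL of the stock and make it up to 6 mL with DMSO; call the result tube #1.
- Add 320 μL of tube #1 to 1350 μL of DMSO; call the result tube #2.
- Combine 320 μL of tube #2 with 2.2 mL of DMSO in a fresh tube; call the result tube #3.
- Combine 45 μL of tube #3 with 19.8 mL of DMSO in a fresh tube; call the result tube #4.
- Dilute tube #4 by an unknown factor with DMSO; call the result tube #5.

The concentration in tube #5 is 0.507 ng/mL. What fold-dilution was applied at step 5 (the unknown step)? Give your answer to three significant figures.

Step 1: 1 mL brought to 6 mL → factor 6/1 = 6
Step 2: 320 μL + 1350 μL = 1670 μL total → factor 1670/320 = 5.2188
Step 3: 320 μL + 2.2 mL = 2520 μL total → factor 2520/320 = 7.875
Step 4: 45 μL + 19.8 mL = 19845 μL total → factor 19845/45 = 441
Step 5: unknown factor x
Product of known-step factors = 1.0874 × 10^5
Overall factor = 2.00 mg/mL / (0.507 ng/mL) = 3.9448 × 10^6
x = 3.9448 × 10^6 / 1.0874 × 10^5 = 36.3

36.3-fold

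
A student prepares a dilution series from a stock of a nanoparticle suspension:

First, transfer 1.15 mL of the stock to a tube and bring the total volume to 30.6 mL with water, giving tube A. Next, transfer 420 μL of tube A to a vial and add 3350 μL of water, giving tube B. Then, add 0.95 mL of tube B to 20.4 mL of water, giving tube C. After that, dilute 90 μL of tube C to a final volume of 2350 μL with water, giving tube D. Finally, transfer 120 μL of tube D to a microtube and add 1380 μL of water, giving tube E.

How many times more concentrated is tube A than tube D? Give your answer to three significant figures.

Step 1: 1.15 mL brought to 30.6 mL → factor 30.6/1.15 = 26.609
Step 2: 420 μL + 3350 μL = 3770 μL total → factor 3770/420 = 8.9762
Step 3: 0.95 mL + 20.4 mL = 21.35 mL total → factor 21.35/0.95 = 22.474
Step 4: 90 μL brought to 2350 μL → factor 2350/90 = 26.111
Dilution factor to tube A = 26.609; to tube D = 1.4016 × 10^5
[tube A]/[tube D] = (factor to tube D)/(factor to tube A) = 1.4016 × 10^5/26.609 = 5.27 × 10^3

5.27 × 10^3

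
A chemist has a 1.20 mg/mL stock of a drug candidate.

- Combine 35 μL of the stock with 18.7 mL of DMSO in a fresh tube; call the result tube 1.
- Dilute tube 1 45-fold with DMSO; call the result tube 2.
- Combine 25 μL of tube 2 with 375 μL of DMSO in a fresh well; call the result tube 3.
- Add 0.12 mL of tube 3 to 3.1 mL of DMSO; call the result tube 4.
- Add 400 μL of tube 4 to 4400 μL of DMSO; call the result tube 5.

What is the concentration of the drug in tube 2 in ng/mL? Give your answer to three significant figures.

Step 1: 35 μL + 18.7 mL = 18735 μL total → factor 18735/35 = 535.29
Step 2: 45-fold → factor 45
Dilution factor through tube 2 = 535.29 × 45 = 24088
[tube 2] = 1.20 mg/mL / 24088 = 4.982 × 10^-5 mg/mL = 49.8 ng/mL

49.8 ng/mL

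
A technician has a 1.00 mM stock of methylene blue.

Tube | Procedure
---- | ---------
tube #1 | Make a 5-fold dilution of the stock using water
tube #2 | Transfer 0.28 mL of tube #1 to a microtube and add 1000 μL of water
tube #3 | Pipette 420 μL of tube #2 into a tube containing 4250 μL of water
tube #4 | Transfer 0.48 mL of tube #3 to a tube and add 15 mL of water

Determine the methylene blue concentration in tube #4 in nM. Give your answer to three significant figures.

Step 1: 5-fold → factor 5
Step 2: 0.28 mL + 1000 μL = 1.28 mL total → factor 1.28/0.28 = 4.5714
Step 3: 420 μL + 4250 μL = 4670 μL total → factor 4670/420 = 11.119
Step 4: 0.48 mL + 15 mL = 15.48 mL total → factor 15.48/0.48 = 32.25
Overall dilution factor = 5 × 4.5714 × 11.119 × 32.25 = 8196.3
Final = 1.00 mM / 8196.3 = 0.0001220 mM = 122 nM

122 nM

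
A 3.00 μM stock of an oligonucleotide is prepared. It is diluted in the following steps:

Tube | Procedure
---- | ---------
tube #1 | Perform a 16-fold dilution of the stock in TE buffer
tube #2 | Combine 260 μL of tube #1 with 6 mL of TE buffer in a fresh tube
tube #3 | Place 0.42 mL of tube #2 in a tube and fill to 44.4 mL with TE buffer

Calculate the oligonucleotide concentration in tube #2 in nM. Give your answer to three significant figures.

Step 1: 16-fold → factor 16
Step 2: 260 μL + 6 mL = 6260 μL total → factor 6260/260 = 24.077
Dilution factor through tube #2 = 16 × 24.077 = 385.23
[tube #2] = 3.00 μM / 385.23 = 0.007788 μM = 7.79 nM

7.79 nM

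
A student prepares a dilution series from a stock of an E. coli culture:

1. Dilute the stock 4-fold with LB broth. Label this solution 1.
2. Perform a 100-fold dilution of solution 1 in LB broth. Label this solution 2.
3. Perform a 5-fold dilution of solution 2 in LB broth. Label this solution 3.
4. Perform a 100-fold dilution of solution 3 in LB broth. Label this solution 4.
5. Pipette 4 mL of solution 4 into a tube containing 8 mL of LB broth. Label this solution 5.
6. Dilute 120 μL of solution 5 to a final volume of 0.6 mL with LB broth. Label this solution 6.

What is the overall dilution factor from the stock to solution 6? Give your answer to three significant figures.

3.00 × 10^6

Step 1: 4-fold → factor 4
Step 2: 100-fold → factor 100
Step 3: 5-fold → factor 5
Step 4: 100-fold → factor 100
Step 5: 4 mL + 8 mL = 12 mL total → factor 12/4 = 3
Step 6: 120 μL brought to 0.6 mL → factor 600/120 = 5
Overall dilution factor = 4 × 100 × 5 × 100 × 3 × 5 = 3 × 10^6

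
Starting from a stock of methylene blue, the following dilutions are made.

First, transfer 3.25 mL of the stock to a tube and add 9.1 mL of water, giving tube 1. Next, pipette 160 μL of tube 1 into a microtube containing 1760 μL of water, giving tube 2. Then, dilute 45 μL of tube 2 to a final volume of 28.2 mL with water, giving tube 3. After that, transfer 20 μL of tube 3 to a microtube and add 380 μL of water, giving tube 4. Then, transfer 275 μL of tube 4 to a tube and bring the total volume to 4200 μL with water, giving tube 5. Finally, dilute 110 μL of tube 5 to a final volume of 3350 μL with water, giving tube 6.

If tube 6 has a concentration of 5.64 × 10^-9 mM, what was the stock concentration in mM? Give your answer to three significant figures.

1.50 mM

Step 1: 3.25 mL + 9.1 mL = 12.35 mL total → factor 12.35/3.25 = 3.8
Step 2: 160 μL + 1760 μL = 1920 μL total → factor 1920/160 = 12
Step 3: 45 μL brought to 28.2 mL → factor 28200/45 = 626.67
Step 4: 20 μL + 380 μL = 400 μL total → factor 400/20 = 20
Step 5: 275 μL brought to 4200 μL → factor 4200/275 = 15.273
Step 6: 110 μL brought to 3350 μL → factor 3350/110 = 30.455
Overall dilution factor = 3.8 × 12 × 626.67 × 20 × 15.273 × 30.455 = 2.6583 × 10^8
Stock = 5.64 × 10^-9 mM × 2.6583 × 10^8 = 1.50 mM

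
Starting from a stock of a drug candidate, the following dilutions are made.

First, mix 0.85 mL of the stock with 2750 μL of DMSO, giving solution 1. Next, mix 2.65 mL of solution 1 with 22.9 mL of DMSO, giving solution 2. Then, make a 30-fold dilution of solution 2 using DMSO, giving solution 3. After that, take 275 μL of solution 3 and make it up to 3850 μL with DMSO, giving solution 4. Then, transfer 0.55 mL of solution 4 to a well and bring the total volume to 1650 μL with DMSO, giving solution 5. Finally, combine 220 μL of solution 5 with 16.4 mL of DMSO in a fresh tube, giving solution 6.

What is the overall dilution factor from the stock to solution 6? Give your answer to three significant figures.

3.89 × 10^6

Step 1: 0.85 mL + 2750 μL = 3.6 mL total → factor 3.6/0.85 = 4.2353
Step 2: 2.65 mL + 22.9 mL = 25.55 mL total → factor 25.55/2.65 = 9.6415
Step 3: 30-fold → factor 30
Step 4: 275 μL brought to 3850 μL → factor 3850/275 = 14
Step 5: 0.55 mL brought to 1650 μL → factor 1.65/0.55 = 3
Step 6: 220 μL + 16.4 mL = 16620 μL total → factor 16620/220 = 75.545
Overall dilution factor = 4.2353 × 9.6415 × 30 × 14 × 3 × 75.545 = 3.8869 × 10^6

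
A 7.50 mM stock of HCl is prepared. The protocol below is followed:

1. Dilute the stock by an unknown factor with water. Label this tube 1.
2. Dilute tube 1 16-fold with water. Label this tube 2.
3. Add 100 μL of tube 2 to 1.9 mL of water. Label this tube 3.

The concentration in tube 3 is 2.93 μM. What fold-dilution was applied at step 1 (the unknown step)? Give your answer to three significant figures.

Step 1: unknown factor x
Step 2: 16-fold → factor 16
Step 3: 100 μL + 1.9 mL = 2000 μL total → factor 2000/100 = 20
Product of known-step factors = 320
Overall factor = 7.50 mM / (2.93 μM) = 2559.7
x = 2559.7 / 320 = 8.00

8.00-fold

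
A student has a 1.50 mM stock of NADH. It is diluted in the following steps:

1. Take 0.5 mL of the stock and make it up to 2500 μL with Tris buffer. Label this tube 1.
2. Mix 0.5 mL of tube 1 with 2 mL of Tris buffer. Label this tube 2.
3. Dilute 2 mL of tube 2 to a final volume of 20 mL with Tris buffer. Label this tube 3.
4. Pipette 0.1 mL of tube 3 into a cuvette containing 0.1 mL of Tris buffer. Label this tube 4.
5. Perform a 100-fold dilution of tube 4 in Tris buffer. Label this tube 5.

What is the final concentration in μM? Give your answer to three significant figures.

0.0300 μM

Step 1: 0.5 mL brought to 2500 μL → factor 2.5/0.5 = 5
Step 2: 0.5 mL + 2 mL = 2.5 mL total → factor 2.5/0.5 = 5
Step 3: 2 mL brought to 20 mL → factor 20/2 = 10
Step 4: 0.1 mL + 0.1 mL = 0.2 mL total → factor 0.2/0.1 = 2
Step 5: 100-fold → factor 100
Overall dilution factor = 5 × 5 × 10 × 2 × 100 = 50000
Final = 1.50 mM / 50000 = 3.000 × 10^-5 mM = 0.0300 μM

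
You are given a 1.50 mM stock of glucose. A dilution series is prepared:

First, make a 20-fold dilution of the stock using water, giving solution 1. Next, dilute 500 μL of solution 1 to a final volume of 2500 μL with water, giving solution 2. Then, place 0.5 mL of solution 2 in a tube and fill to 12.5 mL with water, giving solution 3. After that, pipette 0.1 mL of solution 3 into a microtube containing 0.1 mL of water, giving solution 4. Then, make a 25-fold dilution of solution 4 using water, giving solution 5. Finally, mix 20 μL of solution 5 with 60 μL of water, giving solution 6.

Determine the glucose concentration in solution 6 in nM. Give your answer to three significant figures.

3.00 nM

Step 1: 20-fold → factor 20
Step 2: 500 μL brought to 2500 μL → factor 2500/500 = 5
Step 3: 0.5 mL brought to 12.5 mL → factor 12.5/0.5 = 25
Step 4: 0.1 mL + 0.1 mL = 0.2 mL total → factor 0.2/0.1 = 2
Step 5: 25-fold → factor 25
Step 6: 20 μL + 60 μL = 80 μL total → factor 80/20 = 4
Overall dilution factor = 20 × 5 × 25 × 2 × 25 × 4 = 5 × 10^5
Final = 1.50 mM / 5 × 10^5 = 3.000 × 10^-6 mM = 3.00 nM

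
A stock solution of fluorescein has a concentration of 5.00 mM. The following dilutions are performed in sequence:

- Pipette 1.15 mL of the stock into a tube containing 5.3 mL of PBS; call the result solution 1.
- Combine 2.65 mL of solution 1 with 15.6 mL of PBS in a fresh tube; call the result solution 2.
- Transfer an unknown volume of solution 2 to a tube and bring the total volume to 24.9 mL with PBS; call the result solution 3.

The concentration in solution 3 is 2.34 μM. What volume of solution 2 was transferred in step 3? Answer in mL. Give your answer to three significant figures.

0.450 mL

Step 1: 1.15 mL + 5.3 mL = 6.45 mL total → factor 6.45/1.15 = 5.6087
Step 2: 2.65 mL + 15.6 mL = 18.25 mL total → factor 18.25/2.65 = 6.8868
Step 3: v brought to 24.9 mL → factor = 24.9 mL/v
Product of known-step factors = 38.626
Overall factor = 5.00 mM / (2.34 μM) = 2136.8
Step-3 factor = 2136.8 / 38.626 = 55.319
v = 24.9 mL / 55.319 = 0.450 mL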